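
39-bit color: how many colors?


Colors = 2^bits = 2^39
= 549,755,813,888 colors


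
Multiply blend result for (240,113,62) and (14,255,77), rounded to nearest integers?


Multiply: C = A×B/255, rounded to nearest integer
R: 240×14/255 = 3360/255 ≈ 13.176 → 13
G: 113×255/255 = 28815/255 ≈ 113.000 → 113
B: 62×77/255 = 4774/255 ≈ 18.722 → 19
= RGB(13, 113, 19)


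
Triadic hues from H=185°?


Triadic: equally spaced at 120° intervals
H1 = 185°
H2 = (185 + 120) mod 360 = 305°
H3 = (185 + 240) mod 360 = 65°
Triadic = 185°, 305°, 65°


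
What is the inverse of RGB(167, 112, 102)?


Invert: (255-R, 255-G, 255-B)
R: 255-167 = 88
G: 255-112 = 143
B: 255-102 = 153
= RGB(88, 143, 153)


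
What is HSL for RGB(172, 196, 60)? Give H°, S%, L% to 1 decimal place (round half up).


Normalize: R'=172/255≈0.6745, G'=196/255≈0.7686, B'=60/255≈0.2353
Max=196/255, Min=60/255, Δ=Max-Min=136/255
L = (Max+Min)/2 = (196+60)/510 = 256/510 = 0.50196… → L = 50.2%
L > 0.5 → S = Δ/(2-Max-Min) = 136/(510-196-60) = 136/254 = 0.53543… → S = 53.5%
(the 1/255 factors cancel in S and H, so raw channel differences can be used)
Max is G' → H = 60 × ((B-R)/Δ + 2) = 60 × ((60-172)/136 + 2)
  -112/136 + 2 = -0.8235… + 2 = 1.1764…
  H = 60 × 1.1764… = 70.588…° → H = 70.6°
= HSL(70.6°, 53.5%, 50.2%)


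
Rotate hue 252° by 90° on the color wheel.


New hue = (H + rotation) mod 360
New hue = (252 + 90) mod 360
= 342 mod 360
= 342°


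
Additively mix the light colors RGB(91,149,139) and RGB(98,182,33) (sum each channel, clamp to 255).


Additive: each channel = min(255, C₁+C₂)
R: 91+98 = 189 → 189
G: 149+182 = 331 → 255
B: 139+33 = 172 → 172
= RGB(189, 255, 172)


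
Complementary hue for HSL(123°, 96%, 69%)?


Complement = opposite side of color wheel = hue + 180°
H' = (123 + 180) mod 360 = 303°
S and L unchanged.
= HSL(303°, 96%, 69%)


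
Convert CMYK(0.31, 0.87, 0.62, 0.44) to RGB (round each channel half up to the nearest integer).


R = 255 × (1-C) × (1-K) = 255 × 0.69 × 0.56 = 98.532 → 99
G = 255 × (1-M) × (1-K) = 255 × 0.13 × 0.56 = 18.564 → 19
B = 255 × (1-Y) × (1-K) = 255 × 0.38 × 0.56 = 54.264 → 54
= RGB(99, 19, 54)


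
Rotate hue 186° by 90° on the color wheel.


New hue = (H + rotation) mod 360
New hue = (186 + 90) mod 360
= 276 mod 360
= 276°


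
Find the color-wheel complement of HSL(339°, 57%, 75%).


Complement = opposite side of color wheel = hue + 180°
H' = (339 + 180) mod 360 = 159°
S and L unchanged.
= HSL(159°, 57%, 75%)


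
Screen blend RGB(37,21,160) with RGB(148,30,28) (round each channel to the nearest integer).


Screen: C = 255 - (255-A)×(255-B)/255, rounded to nearest integer
R: 255 - (255-37)×(255-148)/255 = 255 - 23326/255 ≈ 255 - 91.475 = 163.525 → 164
G: 255 - (255-21)×(255-30)/255 = 255 - 52650/255 ≈ 255 - 206.471 = 48.529 → 49
B: 255 - (255-160)×(255-28)/255 = 255 - 21565/255 ≈ 255 - 84.569 = 170.431 → 170
= RGB(164, 49, 170)


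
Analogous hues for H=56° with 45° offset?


Base hue: 56°
Left analog: (56 - 45) mod 360 = 11°
Right analog: (56 + 45) mod 360 = 101°
Analogous hues = 11° and 101°


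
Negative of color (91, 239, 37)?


Invert: (255-R, 255-G, 255-B)
R: 255-91 = 164
G: 255-239 = 16
B: 255-37 = 218
= RGB(164, 16, 218)


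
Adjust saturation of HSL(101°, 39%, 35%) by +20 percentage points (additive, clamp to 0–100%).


Original S = 39%
Adjustment = +20 percentage points
New S = 39 + (20) = 59
Clamp to [0, 100] → 59
= HSL(101°, 59%, 35%)


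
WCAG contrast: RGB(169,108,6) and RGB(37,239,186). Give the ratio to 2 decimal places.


Linearize each sRGB channel c=v/255: c/12.92 if c ≤ 0.04045 else ((c+0.055)/1.055)^2.4
L = 0.2126×R_lin + 0.7152×G_lin + 0.0722×B_lin
Color 1 (169,108,6):
  R=169: 169/255≈0.6627 > 0.04045 → ((0.6627+0.055)/1.055)^2.4 ≈ 0.39676
  G=108: 108/255≈0.4235 > 0.04045 → ((0.4235+0.055)/1.055)^2.4 ≈ 0.14996
  B=6: 6/255≈0.0235 ≤ 0.04045 → 0.0235/12.92 ≈ 0.00182
  L1 = 0.2126×0.39676 + 0.7152×0.14996 + 0.0722×0.00182 ≈ 0.19173
Color 2 (37,239,186):
  R=37: 37/255≈0.1451 > 0.04045 → ((0.1451+0.055)/1.055)^2.4 ≈ 0.01850
  G=239: 239/255≈0.9373 > 0.04045 → ((0.9373+0.055)/1.055)^2.4 ≈ 0.86316
  B=186: 186/255≈0.7294 > 0.04045 → ((0.7294+0.055)/1.055)^2.4 ≈ 0.49102
  L2 = 0.2126×0.01850 + 0.7152×0.86316 + 0.0722×0.49102 ≈ 0.65671
Lighter = 0.65671, Darker = 0.19173
Ratio = (L_lighter + 0.05) / (L_darker + 0.05)
Ratio = (0.65671 + 0.05) / (0.19173 + 0.05) = 0.70671 / 0.24173 ≈ 2.9235
Ratio ≈ 2.92:1


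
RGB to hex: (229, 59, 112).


R = 229 → E5 (hex)
G = 59 → 3B (hex)
B = 112 → 70 (hex)
Hex = #E53B70


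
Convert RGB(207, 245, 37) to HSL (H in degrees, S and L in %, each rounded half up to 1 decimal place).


Normalize: R'=207/255≈0.8118, G'=245/255≈0.9608, B'=37/255≈0.1451
Max=245/255, Min=37/255, Δ=Max-Min=208/255
L = (Max+Min)/2 = (245+37)/510 = 282/510 = 0.55294… → L = 55.3%
L > 0.5 → S = Δ/(2-Max-Min) = 208/(510-245-37) = 208/228 = 0.91228… → S = 91.2%
(the 1/255 factors cancel in S and H, so raw channel differences can be used)
Max is G' → H = 60 × ((B-R)/Δ + 2) = 60 × ((37-207)/208 + 2)
  -170/208 + 2 = -0.8173… + 2 = 1.1826…
  H = 60 × 1.1826… = 70.961…° → H = 71.0°
= HSL(71.0°, 91.2%, 55.3%)


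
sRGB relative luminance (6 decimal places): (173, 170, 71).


Linearize each channel (sRGB transfer function): c = v/255; c_lin = c/12.92 if c ≤ 0.04045, else ((c+0.055)/1.055)^2.4
  R: 173/255 ≈ 0.678431 > 0.04045 → ((0.678431+0.055)/1.055)^2.4 ≈ 0.417885
  G: 170/255 ≈ 0.666667 > 0.04045 → ((0.666667+0.055)/1.055)^2.4 ≈ 0.401978
  B: 71/255 ≈ 0.278431 > 0.04045 → ((0.278431+0.055)/1.055)^2.4 ≈ 0.063010
R_lin = 0.417885, G_lin = 0.401978, B_lin = 0.063010
L = 0.2126×R + 0.7152×G + 0.0722×B
L = 0.2126×0.417885 + 0.7152×0.401978 + 0.0722×0.063010
L ≈ 0.380886


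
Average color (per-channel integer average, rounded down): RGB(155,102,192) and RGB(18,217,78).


Midpoint: each channel = ⌊(C₁+C₂)/2⌋
R: ⌊(155+18)/2⌋ = 86
G: ⌊(102+217)/2⌋ = 159
B: ⌊(192+78)/2⌋ = 135
= RGB(86, 159, 135)


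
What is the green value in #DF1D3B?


Color: #DF1D3B
R = DF = 223
G = 1D = 29
B = 3B = 59
Green = 29


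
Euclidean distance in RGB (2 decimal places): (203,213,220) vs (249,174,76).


d = √[(R₁-R₂)² + (G₁-G₂)² + (B₁-B₂)²]
d = √[(203-249)² + (213-174)² + (220-76)²]
d = √[2116 + 1521 + 20736]
d = √24373
d ≈ 156.12


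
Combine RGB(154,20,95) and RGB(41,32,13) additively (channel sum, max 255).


Additive: each channel = min(255, C₁+C₂)
R: 154+41 = 195 → 195
G: 20+32 = 52 → 52
B: 95+13 = 108 → 108
= RGB(195, 52, 108)


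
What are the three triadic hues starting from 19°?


Triadic: equally spaced at 120° intervals
H1 = 19°
H2 = (19 + 120) mod 360 = 139°
H3 = (19 + 240) mod 360 = 259°
Triadic = 19°, 139°, 259°


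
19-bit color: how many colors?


Colors = 2^bits = 2^19
= 524,288 colors


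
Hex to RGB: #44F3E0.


44 → 68 (R)
F3 → 243 (G)
E0 → 224 (B)
= RGB(68, 243, 224)


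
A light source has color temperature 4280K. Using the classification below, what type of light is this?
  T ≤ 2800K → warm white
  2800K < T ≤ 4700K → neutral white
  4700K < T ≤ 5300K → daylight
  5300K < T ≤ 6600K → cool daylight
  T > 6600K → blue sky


Temperature: 4280K
2800K < 4280K ≤ 4700K → neutral white
Classification: neutral white


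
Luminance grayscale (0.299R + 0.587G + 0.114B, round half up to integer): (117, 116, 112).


Gray = 0.299×R + 0.587×G + 0.114×B
Gray = 0.299×117 + 0.587×116 + 0.114×112
Gray = 34.983 + 68.092 + 12.768
Gray = 115.843 → round half up → 116
Gray = 116


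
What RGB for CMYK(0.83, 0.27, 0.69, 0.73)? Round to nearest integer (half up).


R = 255 × (1-C) × (1-K) = 255 × 0.17 × 0.27 = 11.7045 → 12
G = 255 × (1-M) × (1-K) = 255 × 0.73 × 0.27 = 50.2605 → 50
B = 255 × (1-Y) × (1-K) = 255 × 0.31 × 0.27 = 21.3435 → 21
= RGB(12, 50, 21)


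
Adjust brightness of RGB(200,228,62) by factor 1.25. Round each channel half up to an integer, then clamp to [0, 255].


Multiply each channel by 1.25, round half up, clamp to [0, 255]
R: 200×1.25 = 250
G: 228×1.25 = 285 → clamp → 255
B: 62×1.25 = 77.5 → round → 78
= RGB(250, 255, 78)


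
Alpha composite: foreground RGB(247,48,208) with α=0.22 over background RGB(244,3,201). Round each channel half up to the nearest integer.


C = α×F + (1-α)×B, with 1-α = 0.78
R: 0.22×247 + 0.78×244 = 54.34 + 190.32 = 244.66 → 245
G: 0.22×48 + 0.78×3 = 10.56 + 2.34 = 12.90 → 13
B: 0.22×208 + 0.78×201 = 45.76 + 156.78 = 202.54 → 203
= RGB(245, 13, 203)


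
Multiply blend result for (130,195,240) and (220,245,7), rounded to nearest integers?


Multiply: C = A×B/255, rounded to nearest integer
R: 130×220/255 = 28600/255 ≈ 112.157 → 112
G: 195×245/255 = 47775/255 ≈ 187.353 → 187
B: 240×7/255 = 1680/255 ≈ 6.588 → 7
= RGB(112, 187, 7)


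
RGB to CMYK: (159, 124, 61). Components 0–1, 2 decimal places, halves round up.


R'=159/255≈0.6235, G'=124/255≈0.4863, B'=61/255≈0.2392
K = 1 - max(R',G',B') = 1 - 159/255 = 96/255 = 0.37647… → 0.38
(1-R'-K)/(1-K) simplifies to (max-R)/max with max = 159:
C = (159-159)/159 = 0/159 = 0 → 0.00
M = (159-124)/159 = 35/159 = 0.22012… → 0.22
Y = (159-61)/159 = 98/159 = 0.61635… → 0.62
= CMYK(0.00, 0.22, 0.62, 0.38)


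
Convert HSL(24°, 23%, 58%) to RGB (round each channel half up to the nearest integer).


H=24°, S=0.23, L=0.58
C = (1-|2L-1|)×S = (1-|0.16|)×0.23 = 0.1932
H' = H/60 = 24/60 ≈ 0.4000; X = C×(1-|H' mod 2 - 1|) = 0.07728
m = L - C/2 = 0.58 - 0.0966 = 0.4834
Sector ⌊H'⌋ = 0 → (R',G',B') = (0.1932, 0.07728, 0.0)
RGB = ((R'+m)×255, (G'+m)×255, (B'+m)×255) = (172.533, 142.9734, 123.267)
Round half up → RGB(173, 143, 123)


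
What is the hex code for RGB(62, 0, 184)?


R = 62 → 3E (hex)
G = 0 → 00 (hex)
B = 184 → B8 (hex)
Hex = #3E00B8


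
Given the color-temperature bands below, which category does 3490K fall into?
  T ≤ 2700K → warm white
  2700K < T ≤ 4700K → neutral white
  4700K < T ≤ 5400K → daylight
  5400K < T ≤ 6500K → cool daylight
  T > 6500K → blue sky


Temperature: 3490K
2700K < 3490K ≤ 4700K → neutral white
Classification: neutral white


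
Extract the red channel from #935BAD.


Color: #935BAD
R = 93 = 147
G = 5B = 91
B = AD = 173
Red = 147


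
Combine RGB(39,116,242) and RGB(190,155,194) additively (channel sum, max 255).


Additive: each channel = min(255, C₁+C₂)
R: 39+190 = 229 → 229
G: 116+155 = 271 → 255
B: 242+194 = 436 → 255
= RGB(229, 255, 255)


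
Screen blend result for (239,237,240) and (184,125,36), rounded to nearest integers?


Screen: C = 255 - (255-A)×(255-B)/255, rounded to nearest integer
R: 255 - (255-239)×(255-184)/255 = 255 - 1136/255 ≈ 255 - 4.455 = 250.545 → 251
G: 255 - (255-237)×(255-125)/255 = 255 - 2340/255 ≈ 255 - 9.176 = 245.824 → 246
B: 255 - (255-240)×(255-36)/255 = 255 - 3285/255 ≈ 255 - 12.882 = 242.118 → 242
= RGB(251, 246, 242)


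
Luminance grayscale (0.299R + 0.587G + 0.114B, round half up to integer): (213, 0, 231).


Gray = 0.299×R + 0.587×G + 0.114×B
Gray = 0.299×213 + 0.587×0 + 0.114×231
Gray = 63.687 + 0.000 + 26.334
Gray = 90.021 → round half up → 90
Gray = 90


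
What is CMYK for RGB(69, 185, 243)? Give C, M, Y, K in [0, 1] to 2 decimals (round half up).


R'=69/255≈0.2706, G'=185/255≈0.7255, B'=243/255≈0.9529
K = 1 - max(R',G',B') = 1 - 243/255 = 12/255 = 0.04705… → 0.05
(1-R'-K)/(1-K) simplifies to (max-R)/max with max = 243:
C = (243-69)/243 = 174/243 = 0.71604… → 0.72
M = (243-185)/243 = 58/243 = 0.23868… → 0.24
Y = (243-243)/243 = 0/243 = 0 → 0.00
= CMYK(0.72, 0.24, 0.00, 0.05)


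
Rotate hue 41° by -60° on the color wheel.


New hue = (H + rotation) mod 360
New hue = (41 -60) mod 360
= -19 mod 360
= 341°


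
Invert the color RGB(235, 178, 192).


Invert: (255-R, 255-G, 255-B)
R: 255-235 = 20
G: 255-178 = 77
B: 255-192 = 63
= RGB(20, 77, 63)


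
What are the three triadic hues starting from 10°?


Triadic: equally spaced at 120° intervals
H1 = 10°
H2 = (10 + 120) mod 360 = 130°
H3 = (10 + 240) mod 360 = 250°
Triadic = 10°, 130°, 250°


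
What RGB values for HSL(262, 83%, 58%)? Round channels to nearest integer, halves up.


H=262°, S=0.83, L=0.58
C = (1-|2L-1|)×S = (1-|0.16|)×0.83 = 0.6972
H' = H/60 = 262/60 ≈ 4.3667; X = C×(1-|H' mod 2 - 1|) = 0.25564
m = L - C/2 = 0.58 - 0.3486 = 0.2314
Sector ⌊H'⌋ = 4 → (R',G',B') = (0.25564, 0.0, 0.6972)
RGB = ((R'+m)×255, (G'+m)×255, (B'+m)×255) = (124.1952, 59.007, 236.793)
Round half up → RGB(124, 59, 237)


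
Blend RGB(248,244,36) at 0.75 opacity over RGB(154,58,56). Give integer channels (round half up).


C = α×F + (1-α)×B, with 1-α = 0.25
R: 0.75×248 + 0.25×154 = 186.00 + 38.50 = 224.50 → 225
G: 0.75×244 + 0.25×58 = 183.00 + 14.50 = 197.50 → 198
B: 0.75×36 + 0.25×56 = 27.00 + 14.00 = 41.00 → 41
= RGB(225, 198, 41)


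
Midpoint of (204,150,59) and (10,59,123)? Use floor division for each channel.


Midpoint: each channel = ⌊(C₁+C₂)/2⌋
R: ⌊(204+10)/2⌋ = 107
G: ⌊(150+59)/2⌋ = 104
B: ⌊(59+123)/2⌋ = 91
= RGB(107, 104, 91)


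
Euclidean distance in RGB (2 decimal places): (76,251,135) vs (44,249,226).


d = √[(R₁-R₂)² + (G₁-G₂)² + (B₁-B₂)²]
d = √[(76-44)² + (251-249)² + (135-226)²]
d = √[1024 + 4 + 8281]
d = √9309
d ≈ 96.48


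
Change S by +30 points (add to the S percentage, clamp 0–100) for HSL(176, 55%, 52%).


Original S = 55%
Adjustment = +30 percentage points
New S = 55 + (30) = 85
Clamp to [0, 100] → 85
= HSL(176°, 85%, 52%)


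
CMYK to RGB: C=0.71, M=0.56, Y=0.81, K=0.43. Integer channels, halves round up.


R = 255 × (1-C) × (1-K) = 255 × 0.29 × 0.57 = 42.1515 → 42
G = 255 × (1-M) × (1-K) = 255 × 0.44 × 0.57 = 63.954 → 64
B = 255 × (1-Y) × (1-K) = 255 × 0.19 × 0.57 = 27.6165 → 28
= RGB(42, 64, 28)


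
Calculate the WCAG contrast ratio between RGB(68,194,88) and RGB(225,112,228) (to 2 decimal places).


Linearize each sRGB channel c=v/255: c/12.92 if c ≤ 0.04045 else ((c+0.055)/1.055)^2.4
L = 0.2126×R_lin + 0.7152×G_lin + 0.0722×B_lin
Color 1 (68,194,88):
  R=68: 68/255≈0.2667 > 0.04045 → ((0.2667+0.055)/1.055)^2.4 ≈ 0.05781
  G=194: 194/255≈0.7608 > 0.04045 → ((0.7608+0.055)/1.055)^2.4 ≈ 0.53948
  B=88: 88/255≈0.3451 > 0.04045 → ((0.3451+0.055)/1.055)^2.4 ≈ 0.09759
  L1 = 0.2126×0.05781 + 0.7152×0.53948 + 0.0722×0.09759 ≈ 0.40517
Color 2 (225,112,228):
  R=225: 225/255≈0.8824 > 0.04045 → ((0.8824+0.055)/1.055)^2.4 ≈ 0.75294
  G=112: 112/255≈0.4392 > 0.04045 → ((0.4392+0.055)/1.055)^2.4 ≈ 0.16203
  B=228: 228/255≈0.8941 > 0.04045 → ((0.8941+0.055)/1.055)^2.4 ≈ 0.77582
  L2 = 0.2126×0.75294 + 0.7152×0.16203 + 0.0722×0.77582 ≈ 0.33197
Lighter = 0.40517, Darker = 0.33197
Ratio = (L_lighter + 0.05) / (L_darker + 0.05)
Ratio = (0.40517 + 0.05) / (0.33197 + 0.05) = 0.45517 / 0.38197 ≈ 1.1916
Ratio ≈ 1.19:1


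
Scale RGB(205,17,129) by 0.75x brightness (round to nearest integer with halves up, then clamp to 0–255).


Multiply each channel by 0.75, round half up, clamp to [0, 255]
R: 205×0.75 = 153.75 → round → 154
G: 17×0.75 = 12.75 → round → 13
B: 129×0.75 = 96.75 → round → 97
= RGB(154, 13, 97)


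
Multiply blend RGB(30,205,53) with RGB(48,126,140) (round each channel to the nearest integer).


Multiply: C = A×B/255, rounded to nearest integer
R: 30×48/255 = 1440/255 ≈ 5.647 → 6
G: 205×126/255 = 25830/255 ≈ 101.294 → 101
B: 53×140/255 = 7420/255 ≈ 29.098 → 29
= RGB(6, 101, 29)


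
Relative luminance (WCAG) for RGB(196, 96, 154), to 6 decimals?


Linearize each channel (sRGB transfer function): c = v/255; c_lin = c/12.92 if c ≤ 0.04045, else ((c+0.055)/1.055)^2.4
  R: 196/255 ≈ 0.768627 > 0.04045 → ((0.768627+0.055)/1.055)^2.4 ≈ 0.552011
  G: 96/255 ≈ 0.376471 > 0.04045 → ((0.376471+0.055)/1.055)^2.4 ≈ 0.116971
  B: 154/255 ≈ 0.603922 > 0.04045 → ((0.603922+0.055)/1.055)^2.4 ≈ 0.323143
R_lin = 0.552011, G_lin = 0.116971, B_lin = 0.323143
L = 0.2126×R + 0.7152×G + 0.0722×B
L = 0.2126×0.552011 + 0.7152×0.116971 + 0.0722×0.323143
L ≈ 0.224346


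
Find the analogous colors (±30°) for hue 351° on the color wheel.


Base hue: 351°
Left analog: (351 - 30) mod 360 = 321°
Right analog: (351 + 30) mod 360 = 21°
Analogous hues = 321° and 21°


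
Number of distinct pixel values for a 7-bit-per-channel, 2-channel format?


Total bits = 7 bits/channel × 2 channels = 14 bits
Distinct pixel values = 2^14
= 16,384 pixel values


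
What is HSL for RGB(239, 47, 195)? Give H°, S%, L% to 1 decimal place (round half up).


Normalize: R'=239/255≈0.9373, G'=47/255≈0.1843, B'=195/255≈0.7647
Max=239/255, Min=47/255, Δ=Max-Min=192/255
L = (Max+Min)/2 = (239+47)/510 = 286/510 = 0.56078… → L = 56.1%
L > 0.5 → S = Δ/(2-Max-Min) = 192/(510-239-47) = 192/224 = 0.85714… → S = 85.7%
(the 1/255 factors cancel in S and H, so raw channel differences can be used)
Max is R' → H = 60 × (((G-B)/Δ) mod 6) = 60 × (((47-195)/192) mod 6)
  (-148)/192 = -0.7708…; negative, so add 6 → 5.2291…
  H = 60 × 5.2291… = 313.75° → H = 313.8°
= HSL(313.8°, 85.7%, 56.1%)


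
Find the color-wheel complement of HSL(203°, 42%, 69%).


Complement = opposite side of color wheel = hue + 180°
H' = (203 + 180) mod 360 = 23°
S and L unchanged.
= HSL(23°, 42%, 69%)


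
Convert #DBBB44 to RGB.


DB → 219 (R)
BB → 187 (G)
44 → 68 (B)
= RGB(219, 187, 68)


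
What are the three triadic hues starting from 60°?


Triadic: equally spaced at 120° intervals
H1 = 60°
H2 = (60 + 120) mod 360 = 180°
H3 = (60 + 240) mod 360 = 300°
Triadic = 60°, 180°, 300°


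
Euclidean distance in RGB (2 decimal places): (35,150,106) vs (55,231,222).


d = √[(R₁-R₂)² + (G₁-G₂)² + (B₁-B₂)²]
d = √[(35-55)² + (150-231)² + (106-222)²]
d = √[400 + 6561 + 13456]
d = √20417
d ≈ 142.89


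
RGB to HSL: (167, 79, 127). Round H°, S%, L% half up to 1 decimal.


Normalize: R'=167/255≈0.6549, G'=79/255≈0.3098, B'=127/255≈0.4980
Max=167/255, Min=79/255, Δ=Max-Min=88/255
L = (Max+Min)/2 = (167+79)/510 = 246/510 = 0.48235… → L = 48.2%
L ≤ 0.5 → S = Δ/(Max+Min) = 88/(167+79) = 88/246 = 0.35772… → S = 35.8%
(the 1/255 factors cancel in S and H, so raw channel differences can be used)
Max is R' → H = 60 × (((G-B)/Δ) mod 6) = 60 × (((79-127)/88) mod 6)
  (-48)/88 = -0.5454…; negative, so add 6 → 5.4545…
  H = 60 × 5.4545… = 327.272…° → H = 327.3°
= HSL(327.3°, 35.8%, 48.2%)


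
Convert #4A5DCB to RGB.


4A → 74 (R)
5D → 93 (G)
CB → 203 (B)
= RGB(74, 93, 203)


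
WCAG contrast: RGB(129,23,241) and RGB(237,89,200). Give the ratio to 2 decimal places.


Linearize each sRGB channel c=v/255: c/12.92 if c ≤ 0.04045 else ((c+0.055)/1.055)^2.4
L = 0.2126×R_lin + 0.7152×G_lin + 0.0722×B_lin
Color 1 (129,23,241):
  R=129: 129/255≈0.5059 > 0.04045 → ((0.5059+0.055)/1.055)^2.4 ≈ 0.21953
  G=23: 23/255≈0.0902 > 0.04045 → ((0.0902+0.055)/1.055)^2.4 ≈ 0.00857
  B=241: 241/255≈0.9451 > 0.04045 → ((0.9451+0.055)/1.055)^2.4 ≈ 0.87962
  L1 = 0.2126×0.21953 + 0.7152×0.00857 + 0.0722×0.87962 ≈ 0.11631
Color 2 (237,89,200):
  R=237: 237/255≈0.9294 > 0.04045 → ((0.9294+0.055)/1.055)^2.4 ≈ 0.84687
  G=89: 89/255≈0.3490 > 0.04045 → ((0.3490+0.055)/1.055)^2.4 ≈ 0.09990
  B=200: 200/255≈0.7843 > 0.04045 → ((0.7843+0.055)/1.055)^2.4 ≈ 0.57758
  L2 = 0.2126×0.84687 + 0.7152×0.09990 + 0.0722×0.57758 ≈ 0.29319
Lighter = 0.29319, Darker = 0.11631
Ratio = (L_lighter + 0.05) / (L_darker + 0.05)
Ratio = (0.29319 + 0.05) / (0.11631 + 0.05) = 0.34319 / 0.16631 ≈ 2.0636
Ratio ≈ 2.06:1


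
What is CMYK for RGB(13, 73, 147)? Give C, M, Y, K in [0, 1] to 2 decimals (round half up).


R'=13/255≈0.0510, G'=73/255≈0.2863, B'=147/255≈0.5765
K = 1 - max(R',G',B') = 1 - 147/255 = 108/255 = 0.42352… → 0.42
(1-R'-K)/(1-K) simplifies to (max-R)/max with max = 147:
C = (147-13)/147 = 134/147 = 0.91156… → 0.91
M = (147-73)/147 = 74/147 = 0.50340… → 0.50
Y = (147-147)/147 = 0/147 = 0 → 0.00
= CMYK(0.91, 0.50, 0.00, 0.42)


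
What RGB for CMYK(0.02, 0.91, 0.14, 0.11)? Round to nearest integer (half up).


R = 255 × (1-C) × (1-K) = 255 × 0.98 × 0.89 = 222.411 → 222
G = 255 × (1-M) × (1-K) = 255 × 0.09 × 0.89 = 20.4255 → 20
B = 255 × (1-Y) × (1-K) = 255 × 0.86 × 0.89 = 195.177 → 195
= RGB(222, 20, 195)


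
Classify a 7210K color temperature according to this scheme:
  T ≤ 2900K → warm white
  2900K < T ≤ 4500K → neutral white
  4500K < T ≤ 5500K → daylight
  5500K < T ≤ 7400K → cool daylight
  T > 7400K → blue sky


Temperature: 7210K
5500K < 7210K ≤ 7400K → cool daylight
Classification: cool daylight


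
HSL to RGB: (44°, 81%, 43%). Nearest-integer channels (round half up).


H=44°, S=0.81, L=0.43
C = (1-|2L-1|)×S = (1-|-0.14|)×0.81 = 0.6966
H' = H/60 = 44/60 ≈ 0.7333; X = C×(1-|H' mod 2 - 1|) = 0.51084
m = L - C/2 = 0.43 - 0.3483 = 0.0817
Sector ⌊H'⌋ = 0 → (R',G',B') = (0.6966, 0.51084, 0.0)
RGB = ((R'+m)×255, (G'+m)×255, (B'+m)×255) = (198.4665, 151.0977, 20.8335)
Round half up → RGB(198, 151, 21)


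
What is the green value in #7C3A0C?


Color: #7C3A0C
R = 7C = 124
G = 3A = 58
B = 0C = 12
Green = 58


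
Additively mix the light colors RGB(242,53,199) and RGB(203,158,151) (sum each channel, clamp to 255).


Additive: each channel = min(255, C₁+C₂)
R: 242+203 = 445 → 255
G: 53+158 = 211 → 211
B: 199+151 = 350 → 255
= RGB(255, 211, 255)


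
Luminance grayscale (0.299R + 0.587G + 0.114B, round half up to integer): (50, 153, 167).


Gray = 0.299×R + 0.587×G + 0.114×B
Gray = 0.299×50 + 0.587×153 + 0.114×167
Gray = 14.950 + 89.811 + 19.038
Gray = 123.799 → round half up → 124
Gray = 124


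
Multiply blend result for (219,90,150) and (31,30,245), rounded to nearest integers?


Multiply: C = A×B/255, rounded to nearest integer
R: 219×31/255 = 6789/255 ≈ 26.624 → 27
G: 90×30/255 = 2700/255 ≈ 10.588 → 11
B: 150×245/255 = 36750/255 ≈ 144.118 → 144
= RGB(27, 11, 144)


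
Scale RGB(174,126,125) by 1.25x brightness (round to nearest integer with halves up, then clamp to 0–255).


Multiply each channel by 1.25, round half up, clamp to [0, 255]
R: 174×1.25 = 217.5 → round → 218
G: 126×1.25 = 157.5 → round → 158
B: 125×1.25 = 156.25 → round → 156
= RGB(218, 158, 156)


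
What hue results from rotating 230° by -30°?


New hue = (H + rotation) mod 360
New hue = (230 -30) mod 360
= 200 mod 360
= 200°


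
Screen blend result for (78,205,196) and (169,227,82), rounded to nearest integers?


Screen: C = 255 - (255-A)×(255-B)/255, rounded to nearest integer
R: 255 - (255-78)×(255-169)/255 = 255 - 15222/255 ≈ 255 - 59.694 = 195.306 → 195
G: 255 - (255-205)×(255-227)/255 = 255 - 1400/255 ≈ 255 - 5.490 = 249.510 → 250
B: 255 - (255-196)×(255-82)/255 = 255 - 10207/255 ≈ 255 - 40.027 = 214.973 → 215
= RGB(195, 250, 215)


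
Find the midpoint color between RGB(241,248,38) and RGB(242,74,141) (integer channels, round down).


Midpoint: each channel = ⌊(C₁+C₂)/2⌋
R: ⌊(241+242)/2⌋ = 241
G: ⌊(248+74)/2⌋ = 161
B: ⌊(38+141)/2⌋ = 89
= RGB(241, 161, 89)


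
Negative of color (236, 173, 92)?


Invert: (255-R, 255-G, 255-B)
R: 255-236 = 19
G: 255-173 = 82
B: 255-92 = 163
= RGB(19, 82, 163)


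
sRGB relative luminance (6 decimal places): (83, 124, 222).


Linearize each channel (sRGB transfer function): c = v/255; c_lin = c/12.92 if c ≤ 0.04045, else ((c+0.055)/1.055)^2.4
  R: 83/255 ≈ 0.325490 > 0.04045 → ((0.325490+0.055)/1.055)^2.4 ≈ 0.086500
  G: 124/255 ≈ 0.486275 > 0.04045 → ((0.486275+0.055)/1.055)^2.4 ≈ 0.201556
  B: 222/255 ≈ 0.870588 > 0.04045 → ((0.870588+0.055)/1.055)^2.4 ≈ 0.730461
R_lin = 0.086500, G_lin = 0.201556, B_lin = 0.730461
L = 0.2126×R + 0.7152×G + 0.0722×B
L = 0.2126×0.086500 + 0.7152×0.201556 + 0.0722×0.730461
L ≈ 0.215282


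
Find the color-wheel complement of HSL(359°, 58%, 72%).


Complement = opposite side of color wheel = hue + 180°
H' = (359 + 180) mod 360 = 179°
S and L unchanged.
= HSL(179°, 58%, 72%)


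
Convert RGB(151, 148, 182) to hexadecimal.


R = 151 → 97 (hex)
G = 148 → 94 (hex)
B = 182 → B6 (hex)
Hex = #9794B6


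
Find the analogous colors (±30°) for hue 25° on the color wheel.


Base hue: 25°
Left analog: (25 - 30) mod 360 = 355°
Right analog: (25 + 30) mod 360 = 55°
Analogous hues = 355° and 55°


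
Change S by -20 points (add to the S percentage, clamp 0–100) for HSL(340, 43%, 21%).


Original S = 43%
Adjustment = -20 percentage points
New S = 43 + (-20) = 23
Clamp to [0, 100] → 23
= HSL(340°, 23%, 21%)


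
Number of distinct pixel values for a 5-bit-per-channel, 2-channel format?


Total bits = 5 bits/channel × 2 channels = 10 bits
Distinct pixel values = 2^10
= 1,024 pixel values


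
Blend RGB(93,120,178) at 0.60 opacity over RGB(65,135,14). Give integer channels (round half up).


C = α×F + (1-α)×B, with 1-α = 0.40
R: 0.60×93 + 0.40×65 = 55.80 + 26.00 = 81.80 → 82
G: 0.60×120 + 0.40×135 = 72.00 + 54.00 = 126.00 → 126
B: 0.60×178 + 0.40×14 = 106.80 + 5.60 = 112.40 → 112
= RGB(82, 126, 112)


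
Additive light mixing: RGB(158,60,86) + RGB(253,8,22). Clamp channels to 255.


Additive: each channel = min(255, C₁+C₂)
R: 158+253 = 411 → 255
G: 60+8 = 68 → 68
B: 86+22 = 108 → 108
= RGB(255, 68, 108)


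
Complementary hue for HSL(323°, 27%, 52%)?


Complement = opposite side of color wheel = hue + 180°
H' = (323 + 180) mod 360 = 143°
S and L unchanged.
= HSL(143°, 27%, 52%)


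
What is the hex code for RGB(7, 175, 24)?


R = 7 → 07 (hex)
G = 175 → AF (hex)
B = 24 → 18 (hex)
Hex = #07AF18


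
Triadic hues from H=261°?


Triadic: equally spaced at 120° intervals
H1 = 261°
H2 = (261 + 120) mod 360 = 21°
H3 = (261 + 240) mod 360 = 141°
Triadic = 261°, 21°, 141°


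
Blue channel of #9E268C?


Color: #9E268C
R = 9E = 158
G = 26 = 38
B = 8C = 140
Blue = 140


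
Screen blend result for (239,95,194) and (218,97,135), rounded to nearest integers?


Screen: C = 255 - (255-A)×(255-B)/255, rounded to nearest integer
R: 255 - (255-239)×(255-218)/255 = 255 - 592/255 ≈ 255 - 2.322 = 252.678 → 253
G: 255 - (255-95)×(255-97)/255 = 255 - 25280/255 ≈ 255 - 99.137 = 155.863 → 156
B: 255 - (255-194)×(255-135)/255 = 255 - 7320/255 ≈ 255 - 28.706 = 226.294 → 226
= RGB(253, 156, 226)


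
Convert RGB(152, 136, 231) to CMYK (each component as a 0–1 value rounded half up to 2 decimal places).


R'=152/255≈0.5961, G'=136/255≈0.5333, B'=231/255≈0.9059
K = 1 - max(R',G',B') = 1 - 231/255 = 24/255 = 0.09411… → 0.09
(1-R'-K)/(1-K) simplifies to (max-R)/max with max = 231:
C = (231-152)/231 = 79/231 = 0.34199… → 0.34
M = (231-136)/231 = 95/231 = 0.41125… → 0.41
Y = (231-231)/231 = 0/231 = 0 → 0.00
= CMYK(0.34, 0.41, 0.00, 0.09)


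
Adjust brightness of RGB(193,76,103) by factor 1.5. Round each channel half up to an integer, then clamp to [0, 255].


Multiply each channel by 1.5, round half up, clamp to [0, 255]
R: 193×1.5 = 289.5 → round → 290 → clamp → 255
G: 76×1.5 = 114
B: 103×1.5 = 154.5 → round → 155
= RGB(255, 114, 155)


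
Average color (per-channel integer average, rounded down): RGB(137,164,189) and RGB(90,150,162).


Midpoint: each channel = ⌊(C₁+C₂)/2⌋
R: ⌊(137+90)/2⌋ = 113
G: ⌊(164+150)/2⌋ = 157
B: ⌊(189+162)/2⌋ = 175
= RGB(113, 157, 175)


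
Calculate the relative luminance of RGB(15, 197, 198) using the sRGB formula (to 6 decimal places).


Linearize each channel (sRGB transfer function): c = v/255; c_lin = c/12.92 if c ≤ 0.04045, else ((c+0.055)/1.055)^2.4
  R: 15/255 ≈ 0.058824 > 0.04045 → ((0.058824+0.055)/1.055)^2.4 ≈ 0.004777
  G: 197/255 ≈ 0.772549 > 0.04045 → ((0.772549+0.055)/1.055)^2.4 ≈ 0.558340
  B: 198/255 ≈ 0.776471 > 0.04045 → ((0.776471+0.055)/1.055)^2.4 ≈ 0.564712
R_lin = 0.004777, G_lin = 0.558340, B_lin = 0.564712
L = 0.2126×R + 0.7152×G + 0.0722×B
L = 0.2126×0.004777 + 0.7152×0.558340 + 0.0722×0.564712
L ≈ 0.441113


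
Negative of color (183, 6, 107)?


Invert: (255-R, 255-G, 255-B)
R: 255-183 = 72
G: 255-6 = 249
B: 255-107 = 148
= RGB(72, 249, 148)


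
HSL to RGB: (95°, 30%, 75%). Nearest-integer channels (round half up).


H=95°, S=0.30, L=0.75
C = (1-|2L-1|)×S = (1-|0.50|)×0.30 = 0.15
H' = H/60 = 95/60 ≈ 1.5833; X = C×(1-|H' mod 2 - 1|) = 0.0625
m = L - C/2 = 0.75 - 0.075 = 0.675
Sector ⌊H'⌋ = 1 → (R',G',B') = (0.0625, 0.15, 0.0)
RGB = ((R'+m)×255, (G'+m)×255, (B'+m)×255) = (188.0625, 210.375, 172.125)
Round half up → RGB(188, 210, 172)


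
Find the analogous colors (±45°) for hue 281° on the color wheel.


Base hue: 281°
Left analog: (281 - 45) mod 360 = 236°
Right analog: (281 + 45) mod 360 = 326°
Analogous hues = 236° and 326°


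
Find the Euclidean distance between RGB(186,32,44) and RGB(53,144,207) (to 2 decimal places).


d = √[(R₁-R₂)² + (G₁-G₂)² + (B₁-B₂)²]
d = √[(186-53)² + (32-144)² + (44-207)²]
d = √[17689 + 12544 + 26569]
d = √56802
d ≈ 238.33


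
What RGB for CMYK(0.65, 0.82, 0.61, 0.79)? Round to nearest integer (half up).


R = 255 × (1-C) × (1-K) = 255 × 0.35 × 0.21 = 18.7425 → 19
G = 255 × (1-M) × (1-K) = 255 × 0.18 × 0.21 = 9.639 → 10
B = 255 × (1-Y) × (1-K) = 255 × 0.39 × 0.21 = 20.8845 → 21
= RGB(19, 10, 21)


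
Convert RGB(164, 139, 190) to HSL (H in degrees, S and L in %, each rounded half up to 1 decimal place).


Normalize: R'=164/255≈0.6431, G'=139/255≈0.5451, B'=190/255≈0.7451
Max=190/255, Min=139/255, Δ=Max-Min=51/255
L = (Max+Min)/2 = (190+139)/510 = 329/510 = 0.64509… → L = 64.5%
L > 0.5 → S = Δ/(2-Max-Min) = 51/(510-190-139) = 51/181 = 0.28176… → S = 28.2%
(the 1/255 factors cancel in S and H, so raw channel differences can be used)
Max is B' → H = 60 × ((R-G)/Δ + 4) = 60 × ((164-139)/51 + 4)
  25/51 + 4 = 0.4901… + 4 = 4.4901…
  H = 60 × 4.4901… = 269.411…° → H = 269.4°
= HSL(269.4°, 28.2%, 64.5%)


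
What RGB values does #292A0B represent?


29 → 41 (R)
2A → 42 (G)
0B → 11 (B)
= RGB(41, 42, 11)


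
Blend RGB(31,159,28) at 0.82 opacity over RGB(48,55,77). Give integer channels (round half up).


C = α×F + (1-α)×B, with 1-α = 0.18
R: 0.82×31 + 0.18×48 = 25.42 + 8.64 = 34.06 → 34
G: 0.82×159 + 0.18×55 = 130.38 + 9.90 = 140.28 → 140
B: 0.82×28 + 0.18×77 = 22.96 + 13.86 = 36.82 → 37
= RGB(34, 140, 37)


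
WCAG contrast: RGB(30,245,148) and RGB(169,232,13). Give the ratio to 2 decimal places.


Linearize each sRGB channel c=v/255: c/12.92 if c ≤ 0.04045 else ((c+0.055)/1.055)^2.4
L = 0.2126×R_lin + 0.7152×G_lin + 0.0722×B_lin
Color 1 (30,245,148):
  R=30: 30/255≈0.1176 > 0.04045 → ((0.1176+0.055)/1.055)^2.4 ≈ 0.01298
  G=245: 245/255≈0.9608 > 0.04045 → ((0.9608+0.055)/1.055)^2.4 ≈ 0.91310
  B=148: 148/255≈0.5804 > 0.04045 → ((0.5804+0.055)/1.055)^2.4 ≈ 0.29614
  L1 = 0.2126×0.01298 + 0.7152×0.91310 + 0.0722×0.29614 ≈ 0.67719
Color 2 (169,232,13):
  R=169: 169/255≈0.6627 > 0.04045 → ((0.6627+0.055)/1.055)^2.4 ≈ 0.39676
  G=232: 232/255≈0.9098 > 0.04045 → ((0.9098+0.055)/1.055)^2.4 ≈ 0.80695
  B=13: 13/255≈0.0510 > 0.04045 → ((0.0510+0.055)/1.055)^2.4 ≈ 0.00402
  L2 = 0.2126×0.39676 + 0.7152×0.80695 + 0.0722×0.00402 ≈ 0.66177
Lighter = 0.67719, Darker = 0.66177
Ratio = (L_lighter + 0.05) / (L_darker + 0.05)
Ratio = (0.67719 + 0.05) / (0.66177 + 0.05) = 0.72719 / 0.71177 ≈ 1.0217
Ratio ≈ 1.02:1


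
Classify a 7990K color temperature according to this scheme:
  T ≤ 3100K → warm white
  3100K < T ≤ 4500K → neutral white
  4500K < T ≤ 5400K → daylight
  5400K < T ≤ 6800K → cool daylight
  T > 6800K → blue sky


Temperature: 7990K
7990K > 6800K → blue sky
Classification: blue sky


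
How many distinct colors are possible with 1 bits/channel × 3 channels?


Total bits = 1 bits/channel × 3 channels = 3 bits
Distinct colors = 2^3
= 8 colors


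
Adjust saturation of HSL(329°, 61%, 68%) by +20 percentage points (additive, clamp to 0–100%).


Original S = 61%
Adjustment = +20 percentage points
New S = 61 + (20) = 81
Clamp to [0, 100] → 81
= HSL(329°, 81%, 68%)


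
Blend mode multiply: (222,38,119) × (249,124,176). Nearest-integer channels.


Multiply: C = A×B/255, rounded to nearest integer
R: 222×249/255 = 55278/255 ≈ 216.776 → 217
G: 38×124/255 = 4712/255 ≈ 18.478 → 18
B: 119×176/255 = 20944/255 ≈ 82.133 → 82
= RGB(217, 18, 82)


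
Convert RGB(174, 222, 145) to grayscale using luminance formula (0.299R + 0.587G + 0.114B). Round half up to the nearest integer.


Gray = 0.299×R + 0.587×G + 0.114×B
Gray = 0.299×174 + 0.587×222 + 0.114×145
Gray = 52.026 + 130.314 + 16.530
Gray = 198.870 → round half up → 199
Gray = 199


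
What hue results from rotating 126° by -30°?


New hue = (H + rotation) mod 360
New hue = (126 -30) mod 360
= 96 mod 360
= 96°


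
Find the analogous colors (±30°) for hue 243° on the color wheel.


Base hue: 243°
Left analog: (243 - 30) mod 360 = 213°
Right analog: (243 + 30) mod 360 = 273°
Analogous hues = 213° and 273°


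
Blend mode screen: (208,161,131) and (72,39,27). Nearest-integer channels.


Screen: C = 255 - (255-A)×(255-B)/255, rounded to nearest integer
R: 255 - (255-208)×(255-72)/255 = 255 - 8601/255 ≈ 255 - 33.729 = 221.271 → 221
G: 255 - (255-161)×(255-39)/255 = 255 - 20304/255 ≈ 255 - 79.624 = 175.376 → 175
B: 255 - (255-131)×(255-27)/255 = 255 - 28272/255 ≈ 255 - 110.871 = 144.129 → 144
= RGB(221, 175, 144)


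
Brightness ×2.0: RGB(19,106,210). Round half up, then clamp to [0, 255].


Multiply each channel by 2.0, round half up, clamp to [0, 255]
R: 19×2.0 = 38
G: 106×2.0 = 212
B: 210×2.0 = 420 → clamp → 255
= RGB(38, 212, 255)


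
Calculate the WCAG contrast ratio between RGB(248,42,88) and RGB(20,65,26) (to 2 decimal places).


Linearize each sRGB channel c=v/255: c/12.92 if c ≤ 0.04045 else ((c+0.055)/1.055)^2.4
L = 0.2126×R_lin + 0.7152×G_lin + 0.0722×B_lin
Color 1 (248,42,88):
  R=248: 248/255≈0.9725 > 0.04045 → ((0.9725+0.055)/1.055)^2.4 ≈ 0.93869
  G=42: 42/255≈0.1647 > 0.04045 → ((0.1647+0.055)/1.055)^2.4 ≈ 0.02315
  B=88: 88/255≈0.3451 > 0.04045 → ((0.3451+0.055)/1.055)^2.4 ≈ 0.09759
  L1 = 0.2126×0.93869 + 0.7152×0.02315 + 0.0722×0.09759 ≈ 0.22317
Color 2 (20,65,26):
  R=20: 20/255≈0.0784 > 0.04045 → ((0.0784+0.055)/1.055)^2.4 ≈ 0.00700
  G=65: 65/255≈0.2549 > 0.04045 → ((0.2549+0.055)/1.055)^2.4 ≈ 0.05286
  B=26: 26/255≈0.1020 > 0.04045 → ((0.1020+0.055)/1.055)^2.4 ≈ 0.01033
  L2 = 0.2126×0.00700 + 0.7152×0.05286 + 0.0722×0.01033 ≈ 0.04004
Lighter = 0.22317, Darker = 0.04004
Ratio = (L_lighter + 0.05) / (L_darker + 0.05)
Ratio = (0.22317 + 0.05) / (0.04004 + 0.05) = 0.27317 / 0.09004 ≈ 3.0339
Ratio ≈ 3.03:1


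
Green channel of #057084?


Color: #057084
R = 05 = 5
G = 70 = 112
B = 84 = 132
Green = 112


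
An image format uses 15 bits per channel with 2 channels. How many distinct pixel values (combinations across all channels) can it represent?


Total bits = 15 bits/channel × 2 channels = 30 bits
Distinct pixel values = 2^30
= 1,073,741,824 pixel values


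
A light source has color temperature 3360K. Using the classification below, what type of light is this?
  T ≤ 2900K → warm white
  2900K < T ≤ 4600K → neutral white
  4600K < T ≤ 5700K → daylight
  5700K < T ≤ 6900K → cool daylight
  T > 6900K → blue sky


Temperature: 3360K
2900K < 3360K ≤ 4600K → neutral white
Classification: neutral white


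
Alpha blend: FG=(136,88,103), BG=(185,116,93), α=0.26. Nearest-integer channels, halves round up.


C = α×F + (1-α)×B, with 1-α = 0.74
R: 0.26×136 + 0.74×185 = 35.36 + 136.90 = 172.26 → 172
G: 0.26×88 + 0.74×116 = 22.88 + 85.84 = 108.72 → 109
B: 0.26×103 + 0.74×93 = 26.78 + 68.82 = 95.60 → 96
= RGB(172, 109, 96)


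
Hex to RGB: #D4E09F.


D4 → 212 (R)
E0 → 224 (G)
9F → 159 (B)
= RGB(212, 224, 159)


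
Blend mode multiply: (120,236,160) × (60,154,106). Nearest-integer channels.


Multiply: C = A×B/255, rounded to nearest integer
R: 120×60/255 = 7200/255 ≈ 28.235 → 28
G: 236×154/255 = 36344/255 ≈ 142.525 → 143
B: 160×106/255 = 16960/255 ≈ 66.510 → 67
= RGB(28, 143, 67)


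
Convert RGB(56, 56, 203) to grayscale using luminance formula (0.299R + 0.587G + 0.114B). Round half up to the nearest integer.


Gray = 0.299×R + 0.587×G + 0.114×B
Gray = 0.299×56 + 0.587×56 + 0.114×203
Gray = 16.744 + 32.872 + 23.142
Gray = 72.758 → round half up → 73
Gray = 73


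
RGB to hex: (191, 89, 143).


R = 191 → BF (hex)
G = 89 → 59 (hex)
B = 143 → 8F (hex)
Hex = #BF598F


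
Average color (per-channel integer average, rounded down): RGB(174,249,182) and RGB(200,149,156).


Midpoint: each channel = ⌊(C₁+C₂)/2⌋
R: ⌊(174+200)/2⌋ = 187
G: ⌊(249+149)/2⌋ = 199
B: ⌊(182+156)/2⌋ = 169
= RGB(187, 199, 169)


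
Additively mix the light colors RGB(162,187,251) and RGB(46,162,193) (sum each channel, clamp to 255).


Additive: each channel = min(255, C₁+C₂)
R: 162+46 = 208 → 208
G: 187+162 = 349 → 255
B: 251+193 = 444 → 255
= RGB(208, 255, 255)


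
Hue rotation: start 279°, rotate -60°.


New hue = (H + rotation) mod 360
New hue = (279 -60) mod 360
= 219 mod 360
= 219°


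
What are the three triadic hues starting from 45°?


Triadic: equally spaced at 120° intervals
H1 = 45°
H2 = (45 + 120) mod 360 = 165°
H3 = (45 + 240) mod 360 = 285°
Triadic = 45°, 165°, 285°


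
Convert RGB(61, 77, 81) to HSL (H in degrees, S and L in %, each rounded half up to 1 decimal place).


Normalize: R'=61/255≈0.2392, G'=77/255≈0.3020, B'=81/255≈0.3176
Max=81/255, Min=61/255, Δ=Max-Min=20/255
L = (Max+Min)/2 = (81+61)/510 = 142/510 = 0.27843… → L = 27.8%
L ≤ 0.5 → S = Δ/(Max+Min) = 20/(81+61) = 20/142 = 0.14084… → S = 14.1%
(the 1/255 factors cancel in S and H, so raw channel differences can be used)
Max is B' → H = 60 × ((R-G)/Δ + 4) = 60 × ((61-77)/20 + 4)
  -16/20 + 4 = -0.8 + 4 = 3.2
  H = 60 × 3.2 = 192° → H = 192.0°
= HSL(192.0°, 14.1%, 27.8%)


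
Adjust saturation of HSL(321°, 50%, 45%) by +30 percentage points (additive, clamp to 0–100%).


Original S = 50%
Adjustment = +30 percentage points
New S = 50 + (30) = 80
Clamp to [0, 100] → 80
= HSL(321°, 80%, 45%)


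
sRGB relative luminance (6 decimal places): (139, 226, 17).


Linearize each channel (sRGB transfer function): c = v/255; c_lin = c/12.92 if c ≤ 0.04045, else ((c+0.055)/1.055)^2.4
  R: 139/255 ≈ 0.545098 > 0.04045 → ((0.545098+0.055)/1.055)^2.4 ≈ 0.258183
  G: 226/255 ≈ 0.886275 > 0.04045 → ((0.886275+0.055)/1.055)^2.4 ≈ 0.760525
  B: 17/255 ≈ 0.066667 > 0.04045 → ((0.066667+0.055)/1.055)^2.4 ≈ 0.005605
R_lin = 0.258183, G_lin = 0.760525, B_lin = 0.005605
L = 0.2126×R + 0.7152×G + 0.0722×B
L = 0.2126×0.258183 + 0.7152×0.760525 + 0.0722×0.005605
L ≈ 0.599222
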